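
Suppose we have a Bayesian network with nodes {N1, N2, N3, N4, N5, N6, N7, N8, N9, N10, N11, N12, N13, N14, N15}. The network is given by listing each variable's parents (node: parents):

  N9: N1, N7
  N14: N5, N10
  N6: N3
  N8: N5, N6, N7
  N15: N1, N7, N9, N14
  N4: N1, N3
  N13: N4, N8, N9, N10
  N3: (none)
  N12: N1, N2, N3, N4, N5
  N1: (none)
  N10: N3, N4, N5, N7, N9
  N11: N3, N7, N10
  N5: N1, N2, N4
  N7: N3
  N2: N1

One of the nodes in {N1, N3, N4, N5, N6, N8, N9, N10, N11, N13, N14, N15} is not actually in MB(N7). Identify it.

By definition, MB(N7) is built from N7's parents, N7's children, and the co-parents of N7.
N7's parents: N3.
Ch(N7) = {N8, N9, N10, N11, N15}.
Co-parents of N7 (other parents of its children):
  N8: N5, N6
  N9: N1
  N10: N3, N4, N5, N9
  N11: N3, N10
  N15: N1, N9, N14
MB(N7) = {N1, N3, N4, N5, N6, N8, N9, N10, N11, N14, N15}.
N13 is neither a parent, child, nor co-parent of N7, so it does not belong.

N13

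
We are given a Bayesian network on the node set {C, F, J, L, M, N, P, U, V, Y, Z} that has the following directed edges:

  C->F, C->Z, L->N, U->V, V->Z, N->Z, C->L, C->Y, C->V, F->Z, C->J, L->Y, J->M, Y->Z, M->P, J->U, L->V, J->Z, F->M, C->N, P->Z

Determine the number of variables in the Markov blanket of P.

By definition, MB(P) is built from P's parents, P's children, and the co-parents of P.
Parents of P: M.
Ch(P) = {Z}.
Co-parents of P (other parents of its children):
  Z: C, F, J, N, V, Y
MB(P) = {C, F, J, M, N, V, Y, Z}, which has 8 nodes.

8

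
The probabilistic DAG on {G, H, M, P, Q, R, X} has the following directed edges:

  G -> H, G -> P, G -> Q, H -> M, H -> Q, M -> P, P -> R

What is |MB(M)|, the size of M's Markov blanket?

Recall MB(v) = parents ∪ children ∪ spouses, where spouses are the other parents of v's children.
Ch(M) = {P}.
M has parent H.
Other parents of M's children:
  P also has parent G.
MB(M) = {G, H, P}, which has 3 nodes.

3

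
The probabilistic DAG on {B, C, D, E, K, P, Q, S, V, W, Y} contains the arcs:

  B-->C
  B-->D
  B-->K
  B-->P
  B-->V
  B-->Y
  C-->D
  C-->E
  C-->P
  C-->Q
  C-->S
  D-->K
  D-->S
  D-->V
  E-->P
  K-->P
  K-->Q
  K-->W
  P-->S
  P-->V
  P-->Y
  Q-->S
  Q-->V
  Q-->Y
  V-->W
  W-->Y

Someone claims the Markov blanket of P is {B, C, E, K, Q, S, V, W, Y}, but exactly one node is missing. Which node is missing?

D

Pa(P) = {B, C, E, K}.
Children of P: S, V, Y.
Parents of each child, excluding P:
  S: C, D, Q
  V: B, D, Q
  Y: B, Q, W
MB(P) = {B, C, D, E, K, Q, S, V, W, Y}.
Comparing with the claimed set, D is missing.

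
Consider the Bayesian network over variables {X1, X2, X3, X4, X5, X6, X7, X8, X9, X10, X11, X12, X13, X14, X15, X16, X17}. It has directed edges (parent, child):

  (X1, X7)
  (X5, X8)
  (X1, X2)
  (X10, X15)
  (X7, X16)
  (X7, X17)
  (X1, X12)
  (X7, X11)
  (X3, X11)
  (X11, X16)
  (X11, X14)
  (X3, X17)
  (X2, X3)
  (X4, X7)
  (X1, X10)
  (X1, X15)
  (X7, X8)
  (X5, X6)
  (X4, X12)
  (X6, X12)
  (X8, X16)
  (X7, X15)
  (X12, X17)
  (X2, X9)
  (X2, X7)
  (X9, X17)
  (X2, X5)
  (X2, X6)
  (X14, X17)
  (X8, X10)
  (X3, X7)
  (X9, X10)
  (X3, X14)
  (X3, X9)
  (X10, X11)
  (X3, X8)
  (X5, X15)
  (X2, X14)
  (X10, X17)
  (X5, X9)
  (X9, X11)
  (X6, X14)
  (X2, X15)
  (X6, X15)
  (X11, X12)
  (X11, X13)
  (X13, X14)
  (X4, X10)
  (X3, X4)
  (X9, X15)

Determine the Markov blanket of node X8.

{X1, X3, X4, X5, X7, X9, X10, X11, X16}

Recall MB(v) = parents ∪ children ∪ spouses, where spouses are the other parents of v's children.
X8's parents: X3, X5, X7.
Children of X8: X10, X16.
Other parents of X8's children:
  X10: X1, X4, X9
  X16: X7, X11
MB(X8) = {X1, X3, X4, X5, X7, X9, X10, X11, X16}.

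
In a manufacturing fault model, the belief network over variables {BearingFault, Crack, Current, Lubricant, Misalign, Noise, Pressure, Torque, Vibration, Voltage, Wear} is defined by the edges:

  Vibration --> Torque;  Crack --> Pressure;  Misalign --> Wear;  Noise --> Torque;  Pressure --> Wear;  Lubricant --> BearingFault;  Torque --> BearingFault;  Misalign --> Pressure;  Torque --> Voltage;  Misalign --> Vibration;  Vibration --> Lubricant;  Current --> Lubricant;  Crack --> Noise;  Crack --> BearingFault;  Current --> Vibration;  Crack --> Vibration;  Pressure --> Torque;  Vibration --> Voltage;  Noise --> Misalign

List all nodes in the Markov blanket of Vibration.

{Crack, Current, Lubricant, Misalign, Noise, Pressure, Torque, Voltage}

Parents of Vibration: Crack, Current, Misalign.
Vibration has children Lubricant, Torque, Voltage.
For each child, the remaining parents (spouses of Vibration):
  Torque's other parents are Noise, Pressure.
  parents(Lubricant) \ {Vibration} = {Current}.
  Voltage's other parent is Torque.
So the Markov blanket of Vibration is {Crack, Current, Lubricant, Misalign, Noise, Pressure, Torque, Voltage}.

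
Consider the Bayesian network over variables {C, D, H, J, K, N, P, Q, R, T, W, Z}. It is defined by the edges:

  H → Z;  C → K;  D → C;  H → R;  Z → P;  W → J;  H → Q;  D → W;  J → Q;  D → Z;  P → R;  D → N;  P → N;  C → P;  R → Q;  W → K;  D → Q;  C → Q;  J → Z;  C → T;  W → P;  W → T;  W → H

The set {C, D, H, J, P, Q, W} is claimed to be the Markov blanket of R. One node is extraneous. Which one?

W

A node's Markov blanket = Pa ∪ Ch ∪ (parents of Ch other than the node itself).
R's parents: H, P.
R's children: Q.
Other parents of R's children:
  Q's other parents are C, D, H, J.
MB(R) = {C, D, H, J, P, Q}.
W is neither a parent, child, nor co-parent of R, so it does not belong.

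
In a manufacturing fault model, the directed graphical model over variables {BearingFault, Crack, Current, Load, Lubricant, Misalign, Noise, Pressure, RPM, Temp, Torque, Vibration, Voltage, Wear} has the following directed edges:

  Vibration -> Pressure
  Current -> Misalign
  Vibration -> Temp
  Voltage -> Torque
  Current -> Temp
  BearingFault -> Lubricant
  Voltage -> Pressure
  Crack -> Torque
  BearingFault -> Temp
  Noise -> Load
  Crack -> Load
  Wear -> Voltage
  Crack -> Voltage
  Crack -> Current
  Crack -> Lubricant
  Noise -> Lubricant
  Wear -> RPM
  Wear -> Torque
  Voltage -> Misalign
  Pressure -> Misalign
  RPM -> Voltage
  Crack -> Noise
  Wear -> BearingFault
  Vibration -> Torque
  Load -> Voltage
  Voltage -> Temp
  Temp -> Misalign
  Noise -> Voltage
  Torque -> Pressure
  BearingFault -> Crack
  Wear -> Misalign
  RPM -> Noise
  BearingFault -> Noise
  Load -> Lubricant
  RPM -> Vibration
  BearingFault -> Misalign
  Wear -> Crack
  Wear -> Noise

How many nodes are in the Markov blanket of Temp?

Parents of Temp: BearingFault, Current, Vibration, Voltage.
Ch(Temp) = {Misalign}.
For each child, the remaining parents (spouses of Temp):
  Misalign's other parents are BearingFault, Current, Pressure, Voltage, Wear.
MB(Temp) = {BearingFault, Current, Misalign, Pressure, Vibration, Voltage, Wear}, which has 7 nodes.

7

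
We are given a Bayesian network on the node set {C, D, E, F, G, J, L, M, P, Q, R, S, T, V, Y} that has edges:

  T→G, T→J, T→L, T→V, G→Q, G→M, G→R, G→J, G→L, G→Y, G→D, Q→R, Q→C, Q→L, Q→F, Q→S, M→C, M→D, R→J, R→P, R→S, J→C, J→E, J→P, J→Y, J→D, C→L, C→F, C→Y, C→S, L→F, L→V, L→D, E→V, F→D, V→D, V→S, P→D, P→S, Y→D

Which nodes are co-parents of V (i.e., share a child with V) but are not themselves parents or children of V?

Children of V: D, S.
  D also has parents F, G, J, L, M, P, Y.
  S's other parents are C, P, Q, R.
Excluding nodes already adjacent to V (D, E, L, S, T), the co-parent-only contribution is {C, F, G, J, M, P, Q, R, Y}.

{C, F, G, J, M, P, Q, R, Y}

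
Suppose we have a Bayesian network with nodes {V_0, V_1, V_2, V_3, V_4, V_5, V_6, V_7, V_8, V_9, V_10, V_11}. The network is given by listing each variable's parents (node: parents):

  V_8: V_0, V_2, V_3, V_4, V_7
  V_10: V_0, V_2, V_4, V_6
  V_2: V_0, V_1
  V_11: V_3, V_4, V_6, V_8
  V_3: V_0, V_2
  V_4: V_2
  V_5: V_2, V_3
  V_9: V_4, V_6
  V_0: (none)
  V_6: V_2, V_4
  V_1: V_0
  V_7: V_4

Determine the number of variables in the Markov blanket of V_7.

5

By definition, MB(V_7) is built from V_7's parents, V_7's children, and the co-parents of V_7.
Children of V_7: V_8.
V_7's parents: V_4.
Other parents of V_7's children:
  V_8: V_0, V_2, V_3, V_4
MB(V_7) = {V_0, V_2, V_3, V_4, V_8}, which has 5 nodes.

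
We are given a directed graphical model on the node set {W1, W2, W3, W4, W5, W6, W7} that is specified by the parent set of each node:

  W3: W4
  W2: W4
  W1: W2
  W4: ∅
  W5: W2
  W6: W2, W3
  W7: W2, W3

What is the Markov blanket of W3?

{W2, W4, W6, W7}

The Markov blanket of a node is its parents, its children, and the other parents of its children.
W3's children: W6, W7.
Pa(W3) = {W4}.
Co-parents of W3 (other parents of its children):
  W7 also has parent W2.
  parents(W6) \ {W3} = {W2}.
MB(W3) = {W2, W4, W6, W7}.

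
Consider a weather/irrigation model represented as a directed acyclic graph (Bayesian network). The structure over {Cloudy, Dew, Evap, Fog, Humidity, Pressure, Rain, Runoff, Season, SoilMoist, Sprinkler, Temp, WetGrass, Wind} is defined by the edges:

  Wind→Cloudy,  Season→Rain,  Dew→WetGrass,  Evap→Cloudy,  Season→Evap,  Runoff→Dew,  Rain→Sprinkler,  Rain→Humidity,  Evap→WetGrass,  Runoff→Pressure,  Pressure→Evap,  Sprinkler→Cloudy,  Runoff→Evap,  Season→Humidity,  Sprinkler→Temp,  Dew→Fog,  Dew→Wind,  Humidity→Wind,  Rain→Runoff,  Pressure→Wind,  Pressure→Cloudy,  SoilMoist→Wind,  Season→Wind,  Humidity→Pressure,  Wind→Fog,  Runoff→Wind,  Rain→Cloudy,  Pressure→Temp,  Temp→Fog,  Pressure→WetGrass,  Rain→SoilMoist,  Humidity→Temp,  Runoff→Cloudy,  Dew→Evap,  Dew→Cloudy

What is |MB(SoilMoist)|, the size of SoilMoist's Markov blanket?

7

A node's Markov blanket = Pa ∪ Ch ∪ (parents of Ch other than the node itself).
Parents of SoilMoist: Rain.
SoilMoist's children: Wind.
For each child, the remaining parents (spouses of SoilMoist):
  parents(Wind) \ {SoilMoist} = {Dew, Humidity, Pressure, Runoff, Season}.
MB(SoilMoist) = {Dew, Humidity, Pressure, Rain, Runoff, Season, Wind}, which has 7 nodes.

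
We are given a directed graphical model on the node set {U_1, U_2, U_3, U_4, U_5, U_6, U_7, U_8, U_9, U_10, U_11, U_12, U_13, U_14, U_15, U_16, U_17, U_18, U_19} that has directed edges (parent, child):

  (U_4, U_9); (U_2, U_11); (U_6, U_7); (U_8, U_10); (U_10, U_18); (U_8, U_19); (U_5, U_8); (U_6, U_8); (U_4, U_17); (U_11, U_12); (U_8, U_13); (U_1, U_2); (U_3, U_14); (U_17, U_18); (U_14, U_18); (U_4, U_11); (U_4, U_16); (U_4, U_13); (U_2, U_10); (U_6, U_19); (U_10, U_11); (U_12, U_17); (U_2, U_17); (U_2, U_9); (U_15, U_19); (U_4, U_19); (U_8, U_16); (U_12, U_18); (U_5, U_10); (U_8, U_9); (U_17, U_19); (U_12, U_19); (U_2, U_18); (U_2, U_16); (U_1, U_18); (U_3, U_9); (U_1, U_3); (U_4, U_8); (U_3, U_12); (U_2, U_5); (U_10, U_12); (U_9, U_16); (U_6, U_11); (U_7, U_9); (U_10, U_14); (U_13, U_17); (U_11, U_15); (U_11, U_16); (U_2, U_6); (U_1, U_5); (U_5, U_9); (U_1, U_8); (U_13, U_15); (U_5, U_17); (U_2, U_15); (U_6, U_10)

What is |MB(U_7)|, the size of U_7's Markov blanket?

7

A node's Markov blanket = Pa ∪ Ch ∪ (parents of Ch other than the node itself).
Ch(U_7) = {U_9}.
U_7's parents: U_6.
Co-parents of U_7 (other parents of its children):
  U_9: U_2, U_3, U_4, U_5, U_8
MB(U_7) = {U_2, U_3, U_4, U_5, U_6, U_8, U_9}, which has 7 nodes.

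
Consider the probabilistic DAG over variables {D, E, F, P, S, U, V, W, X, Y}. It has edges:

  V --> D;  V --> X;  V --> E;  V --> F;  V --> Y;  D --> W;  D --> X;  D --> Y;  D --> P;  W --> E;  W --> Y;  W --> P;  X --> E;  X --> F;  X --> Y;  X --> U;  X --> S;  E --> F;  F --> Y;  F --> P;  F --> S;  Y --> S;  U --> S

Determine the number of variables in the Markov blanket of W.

W's children: E, P, Y.
Parents of W: D.
Other parents of W's children:
  E's other parents are V, X.
  Y's other parents are D, F, V, X.
  P's other parents are D, F.
MB(W) = {D, E, F, P, V, X, Y}, which has 7 nodes.

7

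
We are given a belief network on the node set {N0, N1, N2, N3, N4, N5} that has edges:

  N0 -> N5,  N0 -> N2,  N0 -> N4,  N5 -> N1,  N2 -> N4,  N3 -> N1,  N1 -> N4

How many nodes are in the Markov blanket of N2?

3

Ch(N2) = {N4}.
Parents of N2: N0.
Parents of each child, excluding N2:
  N4: N0, N1
MB(N2) = {N0, N1, N4}, which has 3 nodes.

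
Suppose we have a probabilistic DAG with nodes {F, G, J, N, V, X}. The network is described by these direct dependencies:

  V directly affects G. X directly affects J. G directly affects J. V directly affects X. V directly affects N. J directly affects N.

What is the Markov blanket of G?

Ch(G) = {J}.
G's parents: V.
Other parents of G's children:
  J: X
MB(G) = {J, V, X}.

{J, V, X}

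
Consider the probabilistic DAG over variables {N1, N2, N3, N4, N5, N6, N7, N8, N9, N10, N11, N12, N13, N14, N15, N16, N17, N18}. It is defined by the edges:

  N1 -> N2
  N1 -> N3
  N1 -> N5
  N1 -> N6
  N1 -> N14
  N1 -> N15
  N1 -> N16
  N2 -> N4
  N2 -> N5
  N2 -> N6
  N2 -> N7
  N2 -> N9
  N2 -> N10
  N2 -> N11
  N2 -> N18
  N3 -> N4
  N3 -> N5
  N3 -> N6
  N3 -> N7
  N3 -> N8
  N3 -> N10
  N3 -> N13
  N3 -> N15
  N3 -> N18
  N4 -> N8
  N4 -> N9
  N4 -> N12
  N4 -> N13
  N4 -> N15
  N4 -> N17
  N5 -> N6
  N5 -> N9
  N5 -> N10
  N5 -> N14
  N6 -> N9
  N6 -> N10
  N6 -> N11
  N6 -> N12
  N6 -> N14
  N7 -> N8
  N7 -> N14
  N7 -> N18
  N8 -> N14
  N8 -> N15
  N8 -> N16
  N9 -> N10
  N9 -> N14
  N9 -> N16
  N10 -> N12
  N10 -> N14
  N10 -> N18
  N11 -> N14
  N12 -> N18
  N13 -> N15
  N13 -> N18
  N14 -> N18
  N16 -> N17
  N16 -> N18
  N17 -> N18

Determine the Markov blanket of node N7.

By definition, MB(N7) is built from N7's parents, N7's children, and the co-parents of N7.
N7 has parents N2, N3.
Ch(N7) = {N8, N14, N18}.
Other parents of N7's children:
  N8's other parents are N3, N4.
  N14 also has parents N1, N5, N6, N8, N9, N10, N11.
  parents(N18) \ {N7} = {N2, N3, N10, N12, N13, N14, N16, N17}.
Union: {N2, N3} ∪ {N8, N14, N18} ∪ {N1, N2, N3, N4, N5, N6, N8, N9, N10, N11, N12, N13, N14, N16, N17} = {N1, N2, N3, N4, N5, N6, N8, N9, N10, N11, N12, N13, N14, N16, N17, N18}.

{N1, N2, N3, N4, N5, N6, N8, N9, N10, N11, N12, N13, N14, N16, N17, N18}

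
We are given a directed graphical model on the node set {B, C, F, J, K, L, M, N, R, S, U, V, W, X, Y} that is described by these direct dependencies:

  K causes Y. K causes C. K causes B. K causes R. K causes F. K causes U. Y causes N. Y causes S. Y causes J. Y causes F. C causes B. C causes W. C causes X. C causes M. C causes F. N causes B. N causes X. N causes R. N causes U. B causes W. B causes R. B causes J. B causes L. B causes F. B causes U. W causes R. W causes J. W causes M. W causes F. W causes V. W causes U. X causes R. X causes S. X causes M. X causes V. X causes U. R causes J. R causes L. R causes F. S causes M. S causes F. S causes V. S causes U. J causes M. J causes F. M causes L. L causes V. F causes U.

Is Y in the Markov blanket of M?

Parents of M: C, J, S, W, X.
Children of M: L.
For each child, the remaining parents (spouses of M):
  L also has parents B, R.
MB(M) = {B, C, J, L, R, S, W, X}; Y is not in this set.

No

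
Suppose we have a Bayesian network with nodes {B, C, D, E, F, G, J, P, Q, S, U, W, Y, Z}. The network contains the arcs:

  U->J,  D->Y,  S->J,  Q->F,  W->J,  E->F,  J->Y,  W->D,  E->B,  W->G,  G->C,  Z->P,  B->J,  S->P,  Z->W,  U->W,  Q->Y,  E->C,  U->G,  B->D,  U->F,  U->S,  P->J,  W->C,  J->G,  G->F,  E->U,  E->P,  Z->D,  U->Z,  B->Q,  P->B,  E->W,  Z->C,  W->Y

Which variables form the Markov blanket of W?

Parents of W: E, U, Z.
W has children C, D, G, J, Y.
For each child, the remaining parents (spouses of W):
  J: B, P, S, U
  G: J, U
  D: B, Z
  C: E, G, Z
  Y: D, J, Q
Taking the union gives {B, C, D, E, G, J, P, Q, S, U, Y, Z}.

{B, C, D, E, G, J, P, Q, S, U, Y, Z}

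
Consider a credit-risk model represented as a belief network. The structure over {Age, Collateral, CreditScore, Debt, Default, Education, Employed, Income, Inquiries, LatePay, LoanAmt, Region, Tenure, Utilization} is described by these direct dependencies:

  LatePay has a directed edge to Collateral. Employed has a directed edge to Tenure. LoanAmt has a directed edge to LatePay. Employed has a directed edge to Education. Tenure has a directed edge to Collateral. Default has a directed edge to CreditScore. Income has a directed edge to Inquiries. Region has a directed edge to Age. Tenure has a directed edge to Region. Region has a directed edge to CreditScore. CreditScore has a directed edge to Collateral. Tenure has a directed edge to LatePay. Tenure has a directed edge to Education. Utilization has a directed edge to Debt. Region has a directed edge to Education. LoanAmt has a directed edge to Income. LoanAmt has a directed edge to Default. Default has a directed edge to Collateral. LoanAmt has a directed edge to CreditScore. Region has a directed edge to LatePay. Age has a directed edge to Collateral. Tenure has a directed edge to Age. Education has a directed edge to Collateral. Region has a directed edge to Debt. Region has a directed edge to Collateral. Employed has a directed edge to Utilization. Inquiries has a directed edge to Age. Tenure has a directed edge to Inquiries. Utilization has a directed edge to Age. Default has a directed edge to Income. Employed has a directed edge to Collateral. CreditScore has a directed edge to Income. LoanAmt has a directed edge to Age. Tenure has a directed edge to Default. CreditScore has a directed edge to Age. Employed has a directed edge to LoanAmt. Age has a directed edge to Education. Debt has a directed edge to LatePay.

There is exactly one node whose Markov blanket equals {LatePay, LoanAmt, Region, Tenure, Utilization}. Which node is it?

The target node must have every member of {LatePay, LoanAmt, Region, Tenure, Utilization} as a parent, child, or co-parent, and no others.
Parents of Debt: Region, Utilization; children: LatePay; co-parents: LoanAmt, Region, Tenure.
These exactly cover the given set, so the node is Debt.

Debt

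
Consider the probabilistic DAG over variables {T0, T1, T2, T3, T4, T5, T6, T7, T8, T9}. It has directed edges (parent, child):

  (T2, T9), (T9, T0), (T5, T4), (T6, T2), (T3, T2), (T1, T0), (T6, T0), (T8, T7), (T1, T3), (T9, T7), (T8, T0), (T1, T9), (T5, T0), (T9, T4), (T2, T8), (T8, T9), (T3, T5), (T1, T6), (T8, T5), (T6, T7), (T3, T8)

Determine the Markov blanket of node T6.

T6 has children T0, T2, T7.
T6's parents: T1.
Co-parents of T6 (other parents of its children):
  T2's other parent is T3.
  parents(T7) \ {T6} = {T8, T9}.
  T0's other parents are T1, T5, T8, T9.
Union: {T1} ∪ {T0, T2, T7} ∪ {T1, T3, T5, T8, T9} = {T0, T1, T2, T3, T5, T7, T8, T9}.

{T0, T1, T2, T3, T5, T7, T8, T9}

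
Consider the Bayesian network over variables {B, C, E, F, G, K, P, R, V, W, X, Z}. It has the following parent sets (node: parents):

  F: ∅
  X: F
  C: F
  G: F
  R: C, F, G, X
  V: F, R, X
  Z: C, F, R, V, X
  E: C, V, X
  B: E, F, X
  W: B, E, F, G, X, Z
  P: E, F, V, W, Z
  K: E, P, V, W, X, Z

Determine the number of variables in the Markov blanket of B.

The Markov blanket of a node is its parents, its children, and the other parents of its children.
B's children: W.
Parents of B: E, F, X.
Other parents of B's children:
  W's other parents are E, F, G, X, Z.
MB(B) = {E, F, G, W, X, Z}, which has 6 nodes.

6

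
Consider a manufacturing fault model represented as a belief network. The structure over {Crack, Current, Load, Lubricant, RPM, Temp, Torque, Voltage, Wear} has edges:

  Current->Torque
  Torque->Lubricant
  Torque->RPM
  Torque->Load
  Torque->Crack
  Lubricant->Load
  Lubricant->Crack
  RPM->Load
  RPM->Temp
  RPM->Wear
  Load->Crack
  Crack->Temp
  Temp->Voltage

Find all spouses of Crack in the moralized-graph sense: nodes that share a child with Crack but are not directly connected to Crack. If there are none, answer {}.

Children of Crack: Temp.
  Temp: RPM
Excluding nodes already adjacent to Crack (Load, Lubricant, Temp, Torque), the co-parent-only contribution is {RPM}.

{RPM}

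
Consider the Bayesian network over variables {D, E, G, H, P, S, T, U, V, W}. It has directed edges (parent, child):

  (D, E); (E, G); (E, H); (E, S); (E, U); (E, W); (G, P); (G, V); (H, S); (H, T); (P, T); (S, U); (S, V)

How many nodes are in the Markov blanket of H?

H has children S, T.
H's parents: E.
Other parents of H's children:
  S: E
  T: P
MB(H) = {E, P, S, T}, which has 4 nodes.

4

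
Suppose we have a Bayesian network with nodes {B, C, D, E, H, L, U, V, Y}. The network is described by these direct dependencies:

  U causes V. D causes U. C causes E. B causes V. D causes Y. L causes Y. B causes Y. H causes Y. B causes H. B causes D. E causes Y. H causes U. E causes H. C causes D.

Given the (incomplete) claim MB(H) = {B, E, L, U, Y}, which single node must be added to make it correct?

H's parents: B, E.
H has children U, Y.
Other parents of H's children:
  U: D
  Y: B, D, E, L
MB(H) = {B, D, E, L, U, Y}.
Comparing with the claimed set, D is missing.

D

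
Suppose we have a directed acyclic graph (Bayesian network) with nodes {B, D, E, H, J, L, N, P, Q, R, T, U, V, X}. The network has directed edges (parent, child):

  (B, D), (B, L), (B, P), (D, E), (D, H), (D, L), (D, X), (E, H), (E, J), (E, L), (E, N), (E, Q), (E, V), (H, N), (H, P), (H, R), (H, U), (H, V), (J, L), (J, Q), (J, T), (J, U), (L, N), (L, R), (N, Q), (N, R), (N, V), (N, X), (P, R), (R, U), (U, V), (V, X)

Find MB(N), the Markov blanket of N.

{D, E, H, J, L, P, Q, R, U, V, X}

Children of N: Q, R, V, X.
Pa(N) = {E, H, L}.
For each child, the remaining parents (spouses of N):
  Q: E, J
  R: H, L, P
  V: E, H, U
  X: D, V
Union: {E, H, L} ∪ {Q, R, V, X} ∪ {D, E, H, J, L, P, U, V} = {D, E, H, J, L, P, Q, R, U, V, X}.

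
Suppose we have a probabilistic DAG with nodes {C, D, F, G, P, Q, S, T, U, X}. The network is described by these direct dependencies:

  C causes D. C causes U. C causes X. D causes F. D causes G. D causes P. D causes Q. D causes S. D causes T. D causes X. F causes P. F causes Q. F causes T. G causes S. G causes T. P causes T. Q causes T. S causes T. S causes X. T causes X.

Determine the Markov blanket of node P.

A node's Markov blanket = Pa ∪ Ch ∪ (parents of Ch other than the node itself).
Pa(P) = {D, F}.
P's children: T.
For each child, the remaining parents (spouses of P):
  T: D, F, G, Q, S
Taking the union gives {D, F, G, Q, S, T}.

{D, F, G, Q, S, T}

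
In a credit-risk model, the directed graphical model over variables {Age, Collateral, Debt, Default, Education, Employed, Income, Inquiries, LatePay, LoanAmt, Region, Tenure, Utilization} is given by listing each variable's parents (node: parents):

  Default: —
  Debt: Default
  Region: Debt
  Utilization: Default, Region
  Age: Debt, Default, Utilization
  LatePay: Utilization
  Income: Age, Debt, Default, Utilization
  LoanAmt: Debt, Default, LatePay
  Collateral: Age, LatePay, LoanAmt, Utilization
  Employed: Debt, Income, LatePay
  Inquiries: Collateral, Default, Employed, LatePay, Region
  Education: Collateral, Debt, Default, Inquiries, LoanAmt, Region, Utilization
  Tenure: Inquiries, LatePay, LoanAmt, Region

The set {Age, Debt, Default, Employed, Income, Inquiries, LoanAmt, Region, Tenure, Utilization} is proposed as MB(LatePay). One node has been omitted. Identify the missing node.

A node's Markov blanket = Pa ∪ Ch ∪ (parents of Ch other than the node itself).
Parents of LatePay: Utilization.
Children of LatePay: Collateral, Employed, Inquiries, LoanAmt, Tenure.
Other parents of LatePay's children:
  LoanAmt also has parents Debt, Default.
  parents(Collateral) \ {LatePay} = {Age, LoanAmt, Utilization}.
  Employed also has parents Debt, Income.
  Inquiries's other parents are Collateral, Default, Employed, Region.
  Tenure's other parents are Inquiries, LoanAmt, Region.
MB(LatePay) = {Age, Collateral, Debt, Default, Employed, Income, Inquiries, LoanAmt, Region, Tenure, Utilization}.
Comparing with the claimed set, Collateral is missing.

Collateral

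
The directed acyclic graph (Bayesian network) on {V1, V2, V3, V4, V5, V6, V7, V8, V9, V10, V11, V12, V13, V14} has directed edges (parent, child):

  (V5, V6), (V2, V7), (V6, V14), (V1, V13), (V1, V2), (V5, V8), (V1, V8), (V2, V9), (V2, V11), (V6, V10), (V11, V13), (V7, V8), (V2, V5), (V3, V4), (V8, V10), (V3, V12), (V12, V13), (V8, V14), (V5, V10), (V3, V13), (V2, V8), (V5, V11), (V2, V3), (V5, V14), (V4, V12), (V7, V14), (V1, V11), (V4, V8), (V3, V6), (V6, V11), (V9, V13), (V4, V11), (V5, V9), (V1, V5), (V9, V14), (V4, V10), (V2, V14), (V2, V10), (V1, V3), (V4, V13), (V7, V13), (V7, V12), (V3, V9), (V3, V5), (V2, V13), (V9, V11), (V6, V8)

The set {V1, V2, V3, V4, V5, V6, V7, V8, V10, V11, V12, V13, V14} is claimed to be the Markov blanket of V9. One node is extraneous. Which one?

V10

A node's Markov blanket = Pa ∪ Ch ∪ (parents of Ch other than the node itself).
V9's parents: V2, V3, V5.
V9's children: V11, V13, V14.
Other parents of V9's children:
  V11's other parents are V1, V2, V4, V5, V6.
  V13's other parents are V1, V2, V3, V4, V7, V11, V12.
  V14 also has parents V2, V5, V6, V7, V8.
MB(V9) = {V1, V2, V3, V4, V5, V6, V7, V8, V11, V12, V13, V14}.
V10 is neither a parent, child, nor co-parent of V9, so it does not belong.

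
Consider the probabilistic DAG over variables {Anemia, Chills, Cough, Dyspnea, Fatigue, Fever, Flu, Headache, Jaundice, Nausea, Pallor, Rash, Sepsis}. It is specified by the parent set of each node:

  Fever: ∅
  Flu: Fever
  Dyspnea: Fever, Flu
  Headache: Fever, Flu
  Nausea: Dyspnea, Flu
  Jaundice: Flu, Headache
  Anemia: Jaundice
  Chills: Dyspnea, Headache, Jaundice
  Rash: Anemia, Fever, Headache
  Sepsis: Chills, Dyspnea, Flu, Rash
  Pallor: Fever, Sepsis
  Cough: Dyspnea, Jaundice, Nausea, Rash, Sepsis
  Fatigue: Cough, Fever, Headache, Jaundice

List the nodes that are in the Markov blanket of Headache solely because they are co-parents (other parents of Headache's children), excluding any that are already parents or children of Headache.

{Anemia, Cough, Dyspnea}

Children of Headache: Chills, Fatigue, Jaundice, Rash.
  parents(Jaundice) \ {Headache} = {Flu}.
  Chills's other parents are Dyspnea, Jaundice.
  Rash's other parents are Anemia, Fever.
  Fatigue's other parents are Cough, Fever, Jaundice.
Excluding nodes already adjacent to Headache (Chills, Fatigue, Fever, Flu, Jaundice, Rash), the co-parent-only contribution is {Anemia, Cough, Dyspnea}.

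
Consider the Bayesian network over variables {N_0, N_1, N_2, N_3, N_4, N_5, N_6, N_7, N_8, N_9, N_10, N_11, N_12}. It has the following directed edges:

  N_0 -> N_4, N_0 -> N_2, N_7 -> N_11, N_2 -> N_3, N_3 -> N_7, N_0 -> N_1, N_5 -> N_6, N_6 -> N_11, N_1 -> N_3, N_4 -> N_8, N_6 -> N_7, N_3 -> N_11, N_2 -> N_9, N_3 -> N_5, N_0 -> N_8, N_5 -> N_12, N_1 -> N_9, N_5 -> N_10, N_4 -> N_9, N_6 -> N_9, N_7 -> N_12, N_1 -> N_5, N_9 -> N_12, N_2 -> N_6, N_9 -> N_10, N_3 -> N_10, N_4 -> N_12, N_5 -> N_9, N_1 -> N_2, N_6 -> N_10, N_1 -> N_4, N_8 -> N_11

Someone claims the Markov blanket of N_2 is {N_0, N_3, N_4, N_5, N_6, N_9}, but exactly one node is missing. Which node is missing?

N_1

Parents of N_2: N_0, N_1.
N_2's children: N_3, N_6, N_9.
For each child, the remaining parents (spouses of N_2):
  parents(N_3) \ {N_2} = {N_1}.
  N_6's other parent is N_5.
  N_9's other parents are N_1, N_4, N_5, N_6.
MB(N_2) = {N_0, N_1, N_3, N_4, N_5, N_6, N_9}.
Comparing with the claimed set, N_1 is missing.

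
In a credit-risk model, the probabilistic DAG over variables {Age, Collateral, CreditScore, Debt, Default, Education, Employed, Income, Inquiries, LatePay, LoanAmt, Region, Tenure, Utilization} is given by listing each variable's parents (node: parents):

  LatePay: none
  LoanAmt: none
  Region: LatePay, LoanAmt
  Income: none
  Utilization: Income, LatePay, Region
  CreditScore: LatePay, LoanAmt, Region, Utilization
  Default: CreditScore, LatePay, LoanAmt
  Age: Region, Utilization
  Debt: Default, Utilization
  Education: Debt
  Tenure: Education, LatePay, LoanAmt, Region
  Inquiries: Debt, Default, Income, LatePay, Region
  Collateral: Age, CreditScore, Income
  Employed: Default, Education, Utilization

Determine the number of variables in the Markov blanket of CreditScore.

8

The Markov blanket of a node is its parents, its children, and the other parents of its children.
Parents of CreditScore: LatePay, LoanAmt, Region, Utilization.
Ch(CreditScore) = {Collateral, Default}.
Co-parents of CreditScore (other parents of its children):
  Default's other parents are LatePay, LoanAmt.
  Collateral's other parents are Age, Income.
MB(CreditScore) = {Age, Collateral, Default, Income, LatePay, LoanAmt, Region, Utilization}, which has 8 nodes.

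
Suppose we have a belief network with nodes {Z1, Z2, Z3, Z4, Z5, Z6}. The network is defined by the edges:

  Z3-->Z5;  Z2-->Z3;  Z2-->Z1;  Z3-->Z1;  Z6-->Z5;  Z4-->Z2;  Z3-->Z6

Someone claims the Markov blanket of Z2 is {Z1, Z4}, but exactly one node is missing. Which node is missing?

Z3

By definition, MB(Z2) is built from Z2's parents, Z2's children, and the co-parents of Z2.
Z2 has children Z1, Z3.
Z2 has parent Z4.
For each child, the remaining parents (spouses of Z2):
  Z3: —
  Z1: Z3
MB(Z2) = {Z1, Z3, Z4}.
Comparing with the claimed set, Z3 is missing.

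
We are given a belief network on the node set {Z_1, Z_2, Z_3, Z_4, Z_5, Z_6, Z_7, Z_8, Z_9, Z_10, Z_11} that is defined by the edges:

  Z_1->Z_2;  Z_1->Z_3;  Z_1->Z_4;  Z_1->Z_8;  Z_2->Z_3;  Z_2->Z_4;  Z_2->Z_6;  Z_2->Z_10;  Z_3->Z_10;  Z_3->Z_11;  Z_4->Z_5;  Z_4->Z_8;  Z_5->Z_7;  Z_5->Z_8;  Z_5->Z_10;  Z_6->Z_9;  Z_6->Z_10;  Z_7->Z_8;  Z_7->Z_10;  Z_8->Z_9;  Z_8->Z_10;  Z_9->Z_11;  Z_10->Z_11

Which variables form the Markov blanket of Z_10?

By definition, MB(Z_10) is built from Z_10's parents, Z_10's children, and the co-parents of Z_10.
Pa(Z_10) = {Z_2, Z_3, Z_5, Z_6, Z_7, Z_8}.
Z_10's children: Z_11.
Other parents of Z_10's children:
  Z_11 also has parents Z_3, Z_9.
Union: {Z_2, Z_3, Z_5, Z_6, Z_7, Z_8} ∪ {Z_11} ∪ {Z_3, Z_9} = {Z_2, Z_3, Z_5, Z_6, Z_7, Z_8, Z_9, Z_11}.

{Z_2, Z_3, Z_5, Z_6, Z_7, Z_8, Z_9, Z_11}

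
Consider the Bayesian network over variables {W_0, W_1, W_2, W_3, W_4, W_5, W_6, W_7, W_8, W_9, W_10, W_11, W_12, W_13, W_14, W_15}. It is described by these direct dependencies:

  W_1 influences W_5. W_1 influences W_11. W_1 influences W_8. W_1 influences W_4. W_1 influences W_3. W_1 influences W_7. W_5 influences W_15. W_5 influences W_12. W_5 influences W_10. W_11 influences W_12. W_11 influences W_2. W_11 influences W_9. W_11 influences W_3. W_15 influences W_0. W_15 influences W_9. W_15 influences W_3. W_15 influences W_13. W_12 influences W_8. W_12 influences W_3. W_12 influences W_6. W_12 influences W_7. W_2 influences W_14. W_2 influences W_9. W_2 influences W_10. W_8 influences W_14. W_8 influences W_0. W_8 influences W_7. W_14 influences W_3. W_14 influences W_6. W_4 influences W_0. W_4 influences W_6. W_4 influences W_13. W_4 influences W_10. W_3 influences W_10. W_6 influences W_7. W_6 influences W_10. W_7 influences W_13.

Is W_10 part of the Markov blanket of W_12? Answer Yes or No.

No

The Markov blanket of a node is its parents, its children, and the other parents of its children.
W_12's parents: W_5, W_11.
Ch(W_12) = {W_3, W_6, W_7, W_8}.
Parents of each child, excluding W_12:
  W_8: W_1
  W_3: W_1, W_11, W_14, W_15
  W_6: W_4, W_14
  W_7: W_1, W_6, W_8
MB(W_12) = {W_1, W_3, W_4, W_5, W_6, W_7, W_8, W_11, W_14, W_15}; W_10 is not in this set.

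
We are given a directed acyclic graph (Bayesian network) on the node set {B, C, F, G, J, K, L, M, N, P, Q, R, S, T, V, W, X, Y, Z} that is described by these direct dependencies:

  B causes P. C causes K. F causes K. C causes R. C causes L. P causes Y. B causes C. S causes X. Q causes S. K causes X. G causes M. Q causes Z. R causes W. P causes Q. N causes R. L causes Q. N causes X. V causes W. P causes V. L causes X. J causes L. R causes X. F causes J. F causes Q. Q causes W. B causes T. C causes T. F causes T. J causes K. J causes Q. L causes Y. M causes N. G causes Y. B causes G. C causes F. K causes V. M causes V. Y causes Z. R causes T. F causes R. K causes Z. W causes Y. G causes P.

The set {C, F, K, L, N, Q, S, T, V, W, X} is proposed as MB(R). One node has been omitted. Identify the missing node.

B

By definition, MB(R) is built from R's parents, R's children, and the co-parents of R.
Children of R: T, W, X.
R's parents: C, F, N.
For each child, the remaining parents (spouses of R):
  T: B, C, F
  W: Q, V
  X: K, L, N, S
MB(R) = {B, C, F, K, L, N, Q, S, T, V, W, X}.
Comparing with the claimed set, B is missing.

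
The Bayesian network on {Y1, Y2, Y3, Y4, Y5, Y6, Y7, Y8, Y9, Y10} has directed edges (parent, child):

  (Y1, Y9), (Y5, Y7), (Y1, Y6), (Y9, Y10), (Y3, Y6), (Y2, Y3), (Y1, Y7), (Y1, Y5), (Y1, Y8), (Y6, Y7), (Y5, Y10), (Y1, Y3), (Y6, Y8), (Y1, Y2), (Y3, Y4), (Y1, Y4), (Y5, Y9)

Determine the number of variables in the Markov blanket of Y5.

Parents of Y5: Y1.
Children of Y5: Y7, Y9, Y10.
Parents of each child, excluding Y5:
  Y7 also has parents Y1, Y6.
  Y9 also has parent Y1.
  parents(Y10) \ {Y5} = {Y9}.
MB(Y5) = {Y1, Y6, Y7, Y9, Y10}, which has 5 nodes.

5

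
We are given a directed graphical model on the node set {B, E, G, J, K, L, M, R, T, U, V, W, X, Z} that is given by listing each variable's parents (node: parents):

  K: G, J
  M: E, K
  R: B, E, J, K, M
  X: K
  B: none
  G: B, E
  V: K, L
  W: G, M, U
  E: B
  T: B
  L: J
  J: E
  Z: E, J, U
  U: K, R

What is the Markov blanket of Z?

Z's parents: E, J, U.
Ch(Z) = {}.
With no children, Z has no spouses; the co-parent set is empty.
So the Markov blanket of Z is {E, J, U}.

{E, J, U}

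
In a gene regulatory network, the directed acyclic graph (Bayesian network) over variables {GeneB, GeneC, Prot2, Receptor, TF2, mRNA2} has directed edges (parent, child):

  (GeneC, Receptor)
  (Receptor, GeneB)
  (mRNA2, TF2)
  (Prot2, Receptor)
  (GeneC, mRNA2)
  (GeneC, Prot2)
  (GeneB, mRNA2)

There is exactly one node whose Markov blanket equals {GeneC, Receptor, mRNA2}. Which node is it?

GeneB

The target node must have every member of {GeneC, Receptor, mRNA2} as a parent, child, or co-parent, and no others.
Parents of GeneB: Receptor; children: mRNA2; co-parents: GeneC.
These exactly cover the given set, so the node is GeneB.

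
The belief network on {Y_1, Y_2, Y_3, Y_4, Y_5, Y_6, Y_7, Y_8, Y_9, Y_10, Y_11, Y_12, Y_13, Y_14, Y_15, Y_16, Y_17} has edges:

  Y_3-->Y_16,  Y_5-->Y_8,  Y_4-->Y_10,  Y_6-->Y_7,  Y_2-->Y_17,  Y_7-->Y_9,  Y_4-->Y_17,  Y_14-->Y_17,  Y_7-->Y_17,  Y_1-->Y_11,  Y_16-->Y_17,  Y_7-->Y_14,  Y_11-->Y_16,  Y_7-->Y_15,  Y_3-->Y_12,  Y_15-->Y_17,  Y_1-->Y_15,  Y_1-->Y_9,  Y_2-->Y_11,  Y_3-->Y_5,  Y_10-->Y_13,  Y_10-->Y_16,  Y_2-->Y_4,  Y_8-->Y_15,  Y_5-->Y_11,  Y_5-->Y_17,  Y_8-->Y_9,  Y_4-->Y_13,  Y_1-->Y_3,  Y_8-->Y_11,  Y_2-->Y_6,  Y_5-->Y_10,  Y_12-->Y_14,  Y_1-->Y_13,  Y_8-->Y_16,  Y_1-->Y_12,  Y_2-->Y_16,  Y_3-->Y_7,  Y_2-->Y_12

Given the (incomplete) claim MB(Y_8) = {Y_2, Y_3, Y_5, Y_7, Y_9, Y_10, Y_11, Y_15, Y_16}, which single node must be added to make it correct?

Y_1

A node's Markov blanket = Pa ∪ Ch ∪ (parents of Ch other than the node itself).
Parents of Y_8: Y_5.
Children of Y_8: Y_9, Y_11, Y_15, Y_16.
For each child, the remaining parents (spouses of Y_8):
  parents(Y_9) \ {Y_8} = {Y_1, Y_7}.
  Y_11's other parents are Y_1, Y_2, Y_5.
  Y_15 also has parents Y_1, Y_7.
  Y_16's other parents are Y_2, Y_3, Y_10, Y_11.
MB(Y_8) = {Y_1, Y_2, Y_3, Y_5, Y_7, Y_9, Y_10, Y_11, Y_15, Y_16}.
Comparing with the claimed set, Y_1 is missing.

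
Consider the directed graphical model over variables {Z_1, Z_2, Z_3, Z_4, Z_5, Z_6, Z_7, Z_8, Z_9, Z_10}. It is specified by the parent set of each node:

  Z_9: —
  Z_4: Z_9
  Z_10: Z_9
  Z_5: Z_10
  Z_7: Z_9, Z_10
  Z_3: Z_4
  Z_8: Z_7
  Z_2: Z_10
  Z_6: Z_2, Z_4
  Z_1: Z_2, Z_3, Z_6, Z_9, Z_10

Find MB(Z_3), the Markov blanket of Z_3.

{Z_1, Z_2, Z_4, Z_6, Z_9, Z_10}

A node's Markov blanket = Pa ∪ Ch ∪ (parents of Ch other than the node itself).
Parents of Z_3: Z_4.
Z_3's children: Z_1.
For each child, the remaining parents (spouses of Z_3):
  parents(Z_1) \ {Z_3} = {Z_2, Z_6, Z_9, Z_10}.
MB(Z_3) = {Z_1, Z_2, Z_4, Z_6, Z_9, Z_10}.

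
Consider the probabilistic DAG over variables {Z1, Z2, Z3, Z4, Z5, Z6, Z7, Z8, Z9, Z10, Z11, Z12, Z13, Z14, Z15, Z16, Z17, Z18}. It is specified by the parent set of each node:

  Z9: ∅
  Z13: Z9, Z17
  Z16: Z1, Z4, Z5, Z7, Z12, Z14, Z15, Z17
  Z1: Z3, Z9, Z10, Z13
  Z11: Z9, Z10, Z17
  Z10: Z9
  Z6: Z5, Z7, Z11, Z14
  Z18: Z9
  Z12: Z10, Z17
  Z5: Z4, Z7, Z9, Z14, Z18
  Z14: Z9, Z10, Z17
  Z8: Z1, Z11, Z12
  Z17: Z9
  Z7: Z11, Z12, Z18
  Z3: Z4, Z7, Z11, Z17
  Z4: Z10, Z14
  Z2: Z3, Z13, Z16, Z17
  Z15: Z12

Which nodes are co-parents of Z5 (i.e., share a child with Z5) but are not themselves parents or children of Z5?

Children of Z5: Z6, Z16.
  Z6: Z7, Z11, Z14
  Z16: Z1, Z4, Z7, Z12, Z14, Z15, Z17
Excluding nodes already adjacent to Z5 (Z4, Z6, Z7, Z9, Z14, Z16, Z18), the co-parent-only contribution is {Z1, Z11, Z12, Z15, Z17}.

{Z1, Z11, Z12, Z15, Z17}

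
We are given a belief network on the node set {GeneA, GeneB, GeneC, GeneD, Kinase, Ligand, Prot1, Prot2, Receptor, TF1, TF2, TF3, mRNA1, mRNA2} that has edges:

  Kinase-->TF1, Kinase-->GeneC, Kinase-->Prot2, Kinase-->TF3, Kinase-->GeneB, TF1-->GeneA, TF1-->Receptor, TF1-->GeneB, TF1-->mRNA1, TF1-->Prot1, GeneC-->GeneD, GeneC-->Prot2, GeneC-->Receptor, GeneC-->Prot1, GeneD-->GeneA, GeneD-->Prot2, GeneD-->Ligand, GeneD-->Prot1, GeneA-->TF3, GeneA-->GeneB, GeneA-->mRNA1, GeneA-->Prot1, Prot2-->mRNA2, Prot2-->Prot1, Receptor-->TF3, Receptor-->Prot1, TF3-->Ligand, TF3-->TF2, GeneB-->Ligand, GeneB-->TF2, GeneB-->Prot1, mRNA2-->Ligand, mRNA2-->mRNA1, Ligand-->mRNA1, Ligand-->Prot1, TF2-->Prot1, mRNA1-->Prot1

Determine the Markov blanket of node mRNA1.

Children of mRNA1: Prot1.
mRNA1's parents: GeneA, Ligand, TF1, mRNA2.
Parents of each child, excluding mRNA1:
  Prot1: GeneA, GeneB, GeneC, GeneD, Ligand, Prot2, Receptor, TF1, TF2
So the Markov blanket of mRNA1 is {GeneA, GeneB, GeneC, GeneD, Ligand, Prot1, Prot2, Receptor, TF1, TF2, mRNA2}.

{GeneA, GeneB, GeneC, GeneD, Ligand, Prot1, Prot2, Receptor, TF1, TF2, mRNA2}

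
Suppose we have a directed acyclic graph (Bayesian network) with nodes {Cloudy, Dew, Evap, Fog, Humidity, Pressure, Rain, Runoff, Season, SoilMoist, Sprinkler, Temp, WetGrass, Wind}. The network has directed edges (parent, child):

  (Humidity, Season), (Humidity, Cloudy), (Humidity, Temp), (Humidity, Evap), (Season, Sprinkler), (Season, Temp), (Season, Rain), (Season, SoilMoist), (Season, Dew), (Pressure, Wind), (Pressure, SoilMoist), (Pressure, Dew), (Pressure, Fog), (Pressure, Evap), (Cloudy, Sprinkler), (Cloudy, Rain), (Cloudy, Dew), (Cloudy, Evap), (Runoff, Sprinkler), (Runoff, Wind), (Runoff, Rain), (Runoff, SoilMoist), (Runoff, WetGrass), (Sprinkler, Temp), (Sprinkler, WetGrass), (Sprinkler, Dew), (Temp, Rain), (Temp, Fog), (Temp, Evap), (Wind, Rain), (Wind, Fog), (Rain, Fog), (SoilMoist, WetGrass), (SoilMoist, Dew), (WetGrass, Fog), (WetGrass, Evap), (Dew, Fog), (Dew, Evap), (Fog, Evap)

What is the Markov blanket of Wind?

By definition, MB(Wind) is built from Wind's parents, Wind's children, and the co-parents of Wind.
Wind's children: Fog, Rain.
Parents of Wind: Pressure, Runoff.
For each child, the remaining parents (spouses of Wind):
  parents(Rain) \ {Wind} = {Cloudy, Runoff, Season, Temp}.
  parents(Fog) \ {Wind} = {Dew, Pressure, Rain, Temp, WetGrass}.
Union: {Pressure, Runoff} ∪ {Fog, Rain} ∪ {Cloudy, Dew, Pressure, Rain, Runoff, Season, Temp, WetGrass} = {Cloudy, Dew, Fog, Pressure, Rain, Runoff, Season, Temp, WetGrass}.

{Cloudy, Dew, Fog, Pressure, Rain, Runoff, Season, Temp, WetGrass}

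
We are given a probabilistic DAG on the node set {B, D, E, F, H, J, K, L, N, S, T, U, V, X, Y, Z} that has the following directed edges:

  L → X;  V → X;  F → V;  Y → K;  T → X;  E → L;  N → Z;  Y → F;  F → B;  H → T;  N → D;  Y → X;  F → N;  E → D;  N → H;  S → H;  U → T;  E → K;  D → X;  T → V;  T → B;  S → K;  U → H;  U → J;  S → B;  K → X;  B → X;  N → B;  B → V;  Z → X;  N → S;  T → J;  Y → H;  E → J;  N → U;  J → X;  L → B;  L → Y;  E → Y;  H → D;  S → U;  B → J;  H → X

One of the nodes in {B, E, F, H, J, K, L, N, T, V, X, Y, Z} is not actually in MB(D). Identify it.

A node's Markov blanket = Pa ∪ Ch ∪ (parents of Ch other than the node itself).
D has parents E, H, N.
Ch(D) = {X}.
For each child, the remaining parents (spouses of D):
  X: B, H, J, K, L, T, V, Y, Z
MB(D) = {B, E, H, J, K, L, N, T, V, X, Y, Z}.
F is neither a parent, child, nor co-parent of D, so it does not belong.

F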